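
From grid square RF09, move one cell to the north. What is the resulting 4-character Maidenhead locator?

RG00

Latitude square 9; +1 → 10, wraps to 0, carry into field.
Latitude field F = 5; +1 → 6 = G.
The longitude characters are unchanged.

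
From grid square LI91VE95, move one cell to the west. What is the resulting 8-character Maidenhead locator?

LI91ve85

Longitude extended square 9; −1 → 8.
The latitude characters are unchanged.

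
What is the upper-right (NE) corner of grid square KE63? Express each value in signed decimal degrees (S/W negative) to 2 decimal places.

-46.00, 34.00

Field K=10, E=4: +10·20° lon, +4·10° lat → SW at lon 20°, lat -50°.
Square 6, 3: +6·2° lon, +3·1° lat → SW at lon 32°, lat -47°.
Cell spans 2° lon × 1° lat. NE corner is SW corner plus one full cell.
latitude -46.00, longitude 34.00.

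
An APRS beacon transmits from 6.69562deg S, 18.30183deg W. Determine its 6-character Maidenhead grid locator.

II03uh

Shift to the Maidenhead origin (180°W, 90°S): lon 161.6982, lat 83.3044.
Field: lon ⌊161.6982/20⌋ = 8 → I; lat ⌊83.3044/10⌋ = 8 → I.
Square: lon ⌊1.6982/2⌋ = 0; lat ⌊3.3044/1⌋ = 3.
Subsquare: lon ⌊1.6982/0.0833333⌋ = 20 → u; lat ⌊0.3044/0.0416667⌋ = 7 → h.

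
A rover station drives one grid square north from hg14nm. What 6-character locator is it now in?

HG14nn

Latitude subsquare m = 12; +1 → 13 = n.
The longitude characters are unchanged.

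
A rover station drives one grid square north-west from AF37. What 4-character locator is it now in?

AF28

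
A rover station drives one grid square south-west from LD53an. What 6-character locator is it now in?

LD43xm

Longitude subsquare a = 0; −1 → -1, wraps to 23 = x, carry into square.
Longitude square 5; −1 → 4.
Latitude subsquare n = 13; −1 → 12 = m.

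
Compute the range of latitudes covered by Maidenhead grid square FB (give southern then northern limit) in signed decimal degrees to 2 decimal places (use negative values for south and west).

-80.00, -70.00

Field F=5, B=1: +5·20° lon, +1·10° lat → SW at lon -80°, lat -80°.
Cell spans 20° lon × 10° lat.
south -80.00, north -70.00.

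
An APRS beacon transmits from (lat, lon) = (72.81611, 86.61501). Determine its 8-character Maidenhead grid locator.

Offset from 180°W / 90°S: lon 266.61501°, lat 162.81611°.
Field (20°×10°, letters A–R): 266.61501/20 → 13 → N, 162.81611/10 → 16 → Q; chars NQ.
Square (2°×1°, digits 0–9): 6.61501/2 → 3, 2.81611/1 → 2; chars 32.
Subsquare (5′×2.5′, letters a–x): 0.61501/0.0833333 → 7 → h, 0.81611/0.0416667 → 19 → t; chars ht.
Extended square (30″×15″, digits 0–9): 0.03168/0.00833333 → 3, 0.02444/0.00416667 → 5; chars 35.

NQ32ht35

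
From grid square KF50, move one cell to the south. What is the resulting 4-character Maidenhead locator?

Latitude square 0; −1 → -1, wraps to 9, carry into field.
Latitude field F = 5; −1 → 4 = E.
The longitude characters are unchanged.

KE59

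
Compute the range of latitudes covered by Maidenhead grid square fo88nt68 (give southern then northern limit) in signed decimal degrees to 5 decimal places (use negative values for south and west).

58.82500, 58.82917

Field F=5, O=14: +5·20° lon, +14·10° lat → SW at lon -80°, lat 50°.
Square 8, 8: +8·2° lon, +8·1° lat → SW at lon -64°, lat 58°.
Subsquare n=13, t=19: +13·0.0833333° lon, +19·0.0416667° lat → SW at lon -62.9167°, lat 58.7917°.
Extended square 6, 8: +6·0.00833333° lon, +8·0.00416667° lat → SW at lon -62.8667°, lat 58.825°.
Cell spans 0.00833333° lon × 0.00416667° lat.
south 58.82500, north 58.82917.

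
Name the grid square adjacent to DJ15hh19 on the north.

Latitude extended square 9; +1 → 10, wraps to 0, carry into subsquare.
Latitude subsquare h = 7; +1 → 8 = i.
The longitude characters are unchanged.

DJ15hi10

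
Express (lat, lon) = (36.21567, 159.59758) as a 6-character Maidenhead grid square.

QM96tf

Offset from 180°W / 90°S: lon 339.5976°, lat 126.2157°.
Field: lon ⌊339.5976/20⌋ = 16 → Q; lat ⌊126.2157/10⌋ = 12 → M.
Square: lon ⌊19.5976/2⌋ = 9; lat ⌊6.2157/1⌋ = 6.
Subsquare: lon ⌊1.5976/0.0833333⌋ = 19 → t; lat ⌊0.2157/0.0416667⌋ = 5 → f.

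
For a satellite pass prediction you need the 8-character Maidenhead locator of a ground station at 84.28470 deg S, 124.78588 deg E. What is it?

PA25jr41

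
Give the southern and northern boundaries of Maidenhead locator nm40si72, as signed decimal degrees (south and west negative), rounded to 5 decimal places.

30.34167, 30.34583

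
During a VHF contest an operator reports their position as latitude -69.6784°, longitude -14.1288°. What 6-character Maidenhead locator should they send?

IC20wh

Shift to the Maidenhead origin (180°W, 90°S): lon 165.8712, lat 20.3216.
Field: 165.8712/20 → 8 → I, 20.3216/10 → 2 → C; chars IC.
Square: 5.8712/2 → 2, 0.3216/1 → 0; chars 20.
Subsquare: 1.8712/0.0833333 → 22 → w, 0.3216/0.0416667 → 7 → h; chars wh.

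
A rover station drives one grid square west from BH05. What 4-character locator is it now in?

AH95

Longitude square 0; −1 → -1, wraps to 9, carry into field.
Longitude field B = 1; −1 → 0 = A.
The latitude characters are unchanged.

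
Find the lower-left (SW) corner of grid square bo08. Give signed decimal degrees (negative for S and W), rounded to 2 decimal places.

58.00, -160.00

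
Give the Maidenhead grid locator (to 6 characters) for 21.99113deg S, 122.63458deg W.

Shift to the Maidenhead origin (180°W, 90°S): lon 57.3654, lat 68.0089.
Field: lon ⌊57.3654/20⌋ = 2 → C; lat ⌊68.0089/10⌋ = 6 → G.
Square: lon ⌊17.3654/2⌋ = 8; lat ⌊8.0089/1⌋ = 8.
Subsquare: lon ⌊1.3654/0.0833333⌋ = 16 → q; lat ⌊0.0089/0.0416667⌋ = 0 → a.

CG88qa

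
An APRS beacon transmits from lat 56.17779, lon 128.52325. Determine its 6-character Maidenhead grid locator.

PO46ge

Shift to the Maidenhead origin (180°W, 90°S): lon 308.5232, lat 146.1778.
Field: 308.5232/20 → 15 → P, 146.1778/10 → 14 → O; chars PO.
Square: 8.5232/2 → 4, 6.1778/1 → 6; chars 46.
Subsquare: 0.5232/0.0833333 → 6 → g, 0.1778/0.0416667 → 4 → e; chars ge.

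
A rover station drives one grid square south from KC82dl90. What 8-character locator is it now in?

Latitude extended square 0; −1 → -1, wraps to 9, carry into subsquare.
Latitude subsquare l = 11; −1 → 10 = k.
The longitude characters are unchanged.

KC82dk99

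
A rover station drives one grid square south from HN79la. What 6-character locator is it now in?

HN78lx

Latitude subsquare a = 0; −1 → -1, wraps to 23 = x, carry into square.
Latitude square 9; −1 → 8.
The longitude characters are unchanged.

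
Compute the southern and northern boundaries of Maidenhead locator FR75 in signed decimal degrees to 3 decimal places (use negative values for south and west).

85.000, 86.000

Field F=5, R=17: +5·20° lon, +17·10° lat → SW at lon -80°, lat 80°.
Square 7, 5: +7·2° lon, +5·1° lat → SW at lon -66°, lat 85°.
Cell spans 2° lon × 1° lat.
south 85.000, north 86.000.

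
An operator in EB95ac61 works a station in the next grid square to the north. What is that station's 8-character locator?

Latitude extended square 1; +1 → 2.
The longitude characters are unchanged.

EB95ac62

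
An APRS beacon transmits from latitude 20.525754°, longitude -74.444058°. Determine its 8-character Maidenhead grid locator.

FL20sm66

Offset from 180°W / 90°S: lon 105.55594°, lat 110.52575°.
Field: lon ⌊105.55594/20⌋ = 5 → F; lat ⌊110.52575/10⌋ = 11 → L.
Square: lon ⌊5.55594/2⌋ = 2; lat ⌊0.52575/1⌋ = 0.
Subsquare: lon ⌊1.55594/0.0833333⌋ = 18 → s; lat ⌊0.52575/0.0416667⌋ = 12 → m.
Extended square: lon ⌊0.05594/0.00833333⌋ = 6; lat ⌊0.02575/0.00416667⌋ = 6.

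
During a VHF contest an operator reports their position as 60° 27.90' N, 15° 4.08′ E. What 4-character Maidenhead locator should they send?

Offset from 180°W / 90°S: lon 195.07°, lat 150.47°.
Field: 195.07/20 → 9 → J, 150.47/10 → 15 → P; chars JP.
Square: 15.07/2 → 7, 0.47/1 → 0; chars 70.

JP70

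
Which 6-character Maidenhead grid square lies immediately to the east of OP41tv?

OP41uv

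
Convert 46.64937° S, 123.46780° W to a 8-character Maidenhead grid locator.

CE83gi34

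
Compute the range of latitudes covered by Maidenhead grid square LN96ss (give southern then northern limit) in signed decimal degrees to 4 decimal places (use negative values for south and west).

Field L=11, N=13: +11·20° lon, +13·10° lat → SW at lon 40°, lat 40°.
Square 9, 6: +9·2° lon, +6·1° lat → SW at lon 58°, lat 46°.
Subsquare s=18, s=18: +18·0.0833333° lon, +18·0.0416667° lat → SW at lon 59.5°, lat 46.75°.
Cell spans 0.0833333° lon × 0.0416667° lat.
south 46.7500, north 46.7917.

46.7500, 46.7917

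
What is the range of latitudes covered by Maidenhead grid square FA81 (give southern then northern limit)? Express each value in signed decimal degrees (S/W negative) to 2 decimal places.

-89.00, -88.00

Field F=5, A=0: +5·20° lon, +0·10° lat → SW at lon -80°, lat -90°.
Square 8, 1: +8·2° lon, +1·1° lat → SW at lon -64°, lat -89°.
Cell spans 2° lon × 1° lat.
south -89.00, north -88.00.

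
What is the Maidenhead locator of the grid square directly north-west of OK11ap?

Longitude subsquare a = 0; −1 → -1, wraps to 23 = x, carry into square.
Longitude square 1; −1 → 0.
Latitude subsquare p = 15; +1 → 16 = q.

OK01xq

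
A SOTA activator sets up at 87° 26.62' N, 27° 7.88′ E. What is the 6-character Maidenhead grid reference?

KR37nk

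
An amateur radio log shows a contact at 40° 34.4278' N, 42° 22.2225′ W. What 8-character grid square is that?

Shift to the Maidenhead origin (180°W, 90°S): lon 137.62963, lat 130.57380.
Field (20°×10°, letters A–R): lon ⌊137.62963/20⌋ = 6 → G; lat ⌊130.57380/10⌋ = 13 → N.
Square (2°×1°, digits 0–9): lon ⌊17.62963/2⌋ = 8; lat ⌊0.57380/1⌋ = 0.
Subsquare (5′×2.5′, letters a–x): lon ⌊1.62963/0.0833333⌋ = 19 → t; lat ⌊0.57380/0.0416667⌋ = 13 → n.
Extended square (30″×15″, digits 0–9): lon ⌊0.04629/0.00833333⌋ = 5; lat ⌊0.03213/0.00416667⌋ = 7.

GN80tn57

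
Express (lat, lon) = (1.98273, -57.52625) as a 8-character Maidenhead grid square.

GJ11fx65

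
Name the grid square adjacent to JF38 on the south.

Latitude square 8; −1 → 7.
The longitude characters are unchanged.

JF37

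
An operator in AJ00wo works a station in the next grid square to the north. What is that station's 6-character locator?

AJ00wp

Latitude subsquare o = 14; +1 → 15 = p.
The longitude characters are unchanged.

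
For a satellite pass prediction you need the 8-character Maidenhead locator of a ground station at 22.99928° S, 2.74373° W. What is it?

IG87pa00

Shift to the Maidenhead origin (180°W, 90°S): lon 177.25627, lat 67.00072.
Field: 177.25627/20 → 8 → I, 67.00072/10 → 6 → G; chars IG.
Square: 17.25627/2 → 8, 7.00072/1 → 7; chars 87.
Subsquare: 1.25627/0.0833333 → 15 → p, 0.00072/0.0416667 → 0 → a; chars pa.
Extended square: 0.00627/0.00833333 → 0, 0.00072/0.00416667 → 0; chars 00.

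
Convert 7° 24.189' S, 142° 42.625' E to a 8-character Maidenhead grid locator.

Shift to the Maidenhead origin (180°W, 90°S): lon 322.71042, lat 82.59685.
Field (20°×10°, letters A–R): lon ⌊322.71042/20⌋ = 16 → Q; lat ⌊82.59685/10⌋ = 8 → I.
Square (2°×1°, digits 0–9): lon ⌊2.71042/2⌋ = 1; lat ⌊2.59685/1⌋ = 2.
Subsquare (5′×2.5′, letters a–x): lon ⌊0.71042/0.0833333⌋ = 8 → i; lat ⌊0.59685/0.0416667⌋ = 14 → o.
Extended square (30″×15″, digits 0–9): lon ⌊0.04375/0.00833333⌋ = 5; lat ⌊0.01352/0.00416667⌋ = 3.

QI12io53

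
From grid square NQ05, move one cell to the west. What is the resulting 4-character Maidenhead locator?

MQ95

Longitude square 0; −1 → -1, wraps to 9, carry into field.
Longitude field N = 13; −1 → 12 = M.
The latitude characters are unchanged.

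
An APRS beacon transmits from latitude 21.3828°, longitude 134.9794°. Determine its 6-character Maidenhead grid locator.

Add 180° to longitude and 90° to latitude: 314.9794, 111.3828.
Field (20°×10°, letters A–R): lon ⌊314.9794/20⌋ = 15 → P; lat ⌊111.3828/10⌋ = 11 → L.
Square (2°×1°, digits 0–9): lon ⌊14.9794/2⌋ = 7; lat ⌊1.3828/1⌋ = 1.
Subsquare (5′×2.5′, letters a–x): lon ⌊0.9794/0.0833333⌋ = 11 → l; lat ⌊0.3828/0.0416667⌋ = 9 → j.

PL71lj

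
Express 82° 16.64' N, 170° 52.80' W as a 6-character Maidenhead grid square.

AR42ng

Add 180° to longitude and 90° to latitude: 9.1200, 172.2773.
Field (20°×10°, letters A–R): lon ⌊9.1200/20⌋ = 0 → A; lat ⌊172.2773/10⌋ = 17 → R.
Square (2°×1°, digits 0–9): lon ⌊9.1200/2⌋ = 4; lat ⌊2.2773/1⌋ = 2.
Subsquare (5′×2.5′, letters a–x): lon ⌊1.1200/0.0833333⌋ = 13 → n; lat ⌊0.2773/0.0416667⌋ = 6 → g.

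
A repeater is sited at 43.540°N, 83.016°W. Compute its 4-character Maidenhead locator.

EN83

Add 180° to longitude and 90° to latitude: 96.98, 133.54.
Field: lon ⌊96.98/20⌋ = 4 → E; lat ⌊133.54/10⌋ = 13 → N.
Square: lon ⌊16.98/2⌋ = 8; lat ⌊3.54/1⌋ = 3.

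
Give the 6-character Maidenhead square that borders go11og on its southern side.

Latitude subsquare g = 6; −1 → 5 = f.
The longitude characters are unchanged.

GO11of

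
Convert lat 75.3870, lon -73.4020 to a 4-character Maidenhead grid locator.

Offset from 180°W / 90°S: lon 106.60°, lat 165.39°.
Field (20°×10°, letters A–R): lon ⌊106.60/20⌋ = 5 → F; lat ⌊165.39/10⌋ = 16 → Q.
Square (2°×1°, digits 0–9): lon ⌊6.60/2⌋ = 3; lat ⌊5.39/1⌋ = 5.

FQ35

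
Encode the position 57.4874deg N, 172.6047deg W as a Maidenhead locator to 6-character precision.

Add 180° to longitude and 90° to latitude: 7.3953, 147.4874.
Field: lon ⌊7.3953/20⌋ = 0 → A; lat ⌊147.4874/10⌋ = 14 → O.
Square: lon ⌊7.3953/2⌋ = 3; lat ⌊7.4874/1⌋ = 7.
Subsquare: lon ⌊1.3953/0.0833333⌋ = 16 → q; lat ⌊0.4874/0.0416667⌋ = 11 → l.

AO37ql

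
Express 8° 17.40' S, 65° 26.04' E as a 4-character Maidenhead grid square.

MI21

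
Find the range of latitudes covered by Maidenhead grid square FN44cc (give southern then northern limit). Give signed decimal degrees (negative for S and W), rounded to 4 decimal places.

44.0833, 44.1250

Field F=5, N=13: +5·20° lon, +13·10° lat → SW at lon -80°, lat 40°.
Square 4, 4: +4·2° lon, +4·1° lat → SW at lon -72°, lat 44°.
Subsquare c=2, c=2: +2·0.0833333° lon, +2·0.0416667° lat → SW at lon -71.8333°, lat 44.0833°.
Cell spans 0.0833333° lon × 0.0416667° lat.
south 44.0833, north 44.1250.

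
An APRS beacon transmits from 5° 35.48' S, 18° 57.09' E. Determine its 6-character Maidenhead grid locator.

Shift to the Maidenhead origin (180°W, 90°S): lon 198.9515, lat 84.4087.
Field (20°×10°, letters A–R): lon ⌊198.9515/20⌋ = 9 → J; lat ⌊84.4087/10⌋ = 8 → I.
Square (2°×1°, digits 0–9): lon ⌊18.9515/2⌋ = 9; lat ⌊4.4087/1⌋ = 4.
Subsquare (5′×2.5′, letters a–x): lon ⌊0.9515/0.0833333⌋ = 11 → l; lat ⌊0.4087/0.0416667⌋ = 9 → j.

JI94lj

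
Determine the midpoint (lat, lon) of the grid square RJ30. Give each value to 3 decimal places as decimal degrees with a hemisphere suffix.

Field R=17, J=9: +17·20° lon, +9·10° lat → SW at lon 160°, lat 0°.
Square 3, 0: +3·2° lon, +0·1° lat → SW at lon 166°, lat 0°.
Cell spans 2° lon × 1° lat. Centre is SW corner plus half of each.
latitude 0.500° N, longitude 167.000° E.

0.500° N, 167.000° E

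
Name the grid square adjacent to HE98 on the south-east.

IE07

Longitude square 9; +1 → 10, wraps to 0, carry into field.
Longitude field H = 7; +1 → 8 = I.
Latitude square 8; −1 → 7.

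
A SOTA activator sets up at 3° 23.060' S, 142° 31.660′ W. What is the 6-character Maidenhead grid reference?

BI86ro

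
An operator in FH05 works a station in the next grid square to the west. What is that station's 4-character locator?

EH95

Longitude square 0; −1 → -1, wraps to 9, carry into field.
Longitude field F = 5; −1 → 4 = E.
The latitude characters are unchanged.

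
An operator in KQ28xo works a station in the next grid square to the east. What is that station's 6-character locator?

Longitude subsquare x = 23; +1 → 24, wraps to 0 = a, carry into square.
Longitude square 2; +1 → 3.
The latitude characters are unchanged.

KQ38ao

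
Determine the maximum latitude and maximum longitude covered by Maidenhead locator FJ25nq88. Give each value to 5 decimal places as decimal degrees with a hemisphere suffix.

Field F=5, J=9: +5·20° lon, +9·10° lat → SW at lon -80°, lat 0°.
Square 2, 5: +2·2° lon, +5·1° lat → SW at lon -76°, lat 5°.
Subsquare n=13, q=16: +13·0.0833333° lon, +16·0.0416667° lat → SW at lon -74.9167°, lat 5.66667°.
Extended square 8, 8: +8·0.00833333° lon, +8·0.00416667° lat → SW at lon -74.85°, lat 5.7°.
Cell spans 0.00833333° lon × 0.00416667° lat. NE corner is SW corner plus one full cell.
latitude 5.70417° N, longitude 74.84167° W.

5.70417° N, 74.84167° W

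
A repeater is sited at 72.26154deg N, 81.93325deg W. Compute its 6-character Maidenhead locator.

EQ92ag

Add 180° to longitude and 90° to latitude: 98.0667, 162.2615.
Field: lon ⌊98.0667/20⌋ = 4 → E; lat ⌊162.2615/10⌋ = 16 → Q.
Square: lon ⌊18.0667/2⌋ = 9; lat ⌊2.2615/1⌋ = 2.
Subsquare: lon ⌊0.0667/0.0833333⌋ = 0 → a; lat ⌊0.2615/0.0416667⌋ = 6 → g.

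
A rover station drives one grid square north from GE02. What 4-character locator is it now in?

GE03

Latitude square 2; +1 → 3.
The longitude characters are unchanged.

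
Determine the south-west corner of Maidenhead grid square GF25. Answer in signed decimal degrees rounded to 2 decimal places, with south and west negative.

Field G=6, F=5: +6·20° lon, +5·10° lat → SW at lon -60°, lat -40°.
Square 2, 5: +2·2° lon, +5·1° lat → SW at lon -56°, lat -35°.
latitude -35.00, longitude -56.00.

-35.00, -56.00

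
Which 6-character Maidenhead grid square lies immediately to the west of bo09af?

AO99xf

Longitude subsquare a = 0; −1 → -1, wraps to 23 = x, carry into square.
Longitude square 0; −1 → -1, wraps to 9, carry into field.
Longitude field B = 1; −1 → 0 = A.
The latitude characters are unchanged.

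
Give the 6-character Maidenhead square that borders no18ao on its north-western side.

Longitude subsquare a = 0; −1 → -1, wraps to 23 = x, carry into square.
Longitude square 1; −1 → 0.
Latitude subsquare o = 14; +1 → 15 = p.

NO08xp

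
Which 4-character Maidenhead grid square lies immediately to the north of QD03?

Latitude square 3; +1 → 4.
The longitude characters are unchanged.

QD04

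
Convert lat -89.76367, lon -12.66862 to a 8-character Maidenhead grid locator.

Add 180° to longitude and 90° to latitude: 167.33138, 0.23633.
Field: lon ⌊167.33138/20⌋ = 8 → I; lat ⌊0.23633/10⌋ = 0 → A.
Square: lon ⌊7.33138/2⌋ = 3; lat ⌊0.23633/1⌋ = 0.
Subsquare: lon ⌊1.33138/0.0833333⌋ = 15 → p; lat ⌊0.23633/0.0416667⌋ = 5 → f.
Extended square: lon ⌊0.08138/0.00833333⌋ = 9; lat ⌊0.02800/0.00416667⌋ = 6.

IA30pf96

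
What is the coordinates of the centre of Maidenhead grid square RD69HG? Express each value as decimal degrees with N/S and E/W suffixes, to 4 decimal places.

Field R=17, D=3: +17·20° lon, +3·10° lat → SW at lon 160°, lat -60°.
Square 6, 9: +6·2° lon, +9·1° lat → SW at lon 172°, lat -51°.
Subsquare h=7, g=6: +7·0.0833333° lon, +6·0.0416667° lat → SW at lon 172.583°, lat -50.75°.
Cell spans 0.0833333° lon × 0.0416667° lat. Centre is SW corner plus half of each.
latitude 50.7292° S, longitude 172.6250° E.

50.7292° S, 172.6250° E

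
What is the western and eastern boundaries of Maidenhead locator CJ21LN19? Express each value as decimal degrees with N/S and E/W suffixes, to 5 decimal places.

135.07500° W, 135.06667° W

Field C=2, J=9: +2·20° lon, +9·10° lat → SW at lon -140°, lat 0°.
Square 2, 1: +2·2° lon, +1·1° lat → SW at lon -136°, lat 1°.
Subsquare l=11, n=13: +11·0.0833333° lon, +13·0.0416667° lat → SW at lon -135.083°, lat 1.54167°.
Extended square 1, 9: +1·0.00833333° lon, +9·0.00416667° lat → SW at lon -135.075°, lat 1.57917°.
Cell spans 0.00833333° lon × 0.00416667° lat.
west 135.07500° W, east 135.06667° W.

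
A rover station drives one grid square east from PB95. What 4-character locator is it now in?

QB05

Longitude square 9; +1 → 10, wraps to 0, carry into field.
Longitude field P = 15; +1 → 16 = Q.
The latitude characters are unchanged.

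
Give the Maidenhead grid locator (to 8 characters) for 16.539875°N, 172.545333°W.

Offset from 180°W / 90°S: lon 7.45467°, lat 106.53987°.
Field: lon ⌊7.45467/20⌋ = 0 → A; lat ⌊106.53987/10⌋ = 10 → K.
Square: lon ⌊7.45467/2⌋ = 3; lat ⌊6.53987/1⌋ = 6.
Subsquare: lon ⌊1.45467/0.0833333⌋ = 17 → r; lat ⌊0.53987/0.0416667⌋ = 12 → m.
Extended square: lon ⌊0.03800/0.00833333⌋ = 4; lat ⌊0.03987/0.00416667⌋ = 9.

AK36rm49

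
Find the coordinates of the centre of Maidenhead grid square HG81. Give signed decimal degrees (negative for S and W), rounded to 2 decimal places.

-28.50, -23.00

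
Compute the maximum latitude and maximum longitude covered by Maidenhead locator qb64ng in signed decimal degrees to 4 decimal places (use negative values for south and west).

Field Q=16, B=1: +16·20° lon, +1·10° lat → SW at lon 140°, lat -80°.
Square 6, 4: +6·2° lon, +4·1° lat → SW at lon 152°, lat -76°.
Subsquare n=13, g=6: +13·0.0833333° lon, +6·0.0416667° lat → SW at lon 153.083°, lat -75.75°.
Cell spans 0.0833333° lon × 0.0416667° lat. NE corner is SW corner plus one full cell.
latitude -75.7083, longitude 153.1667.

-75.7083, 153.1667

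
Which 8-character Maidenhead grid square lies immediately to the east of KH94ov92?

KH94pv02

Longitude extended square 9; +1 → 10, wraps to 0, carry into subsquare.
Longitude subsquare o = 14; +1 → 15 = p.
The latitude characters are unchanged.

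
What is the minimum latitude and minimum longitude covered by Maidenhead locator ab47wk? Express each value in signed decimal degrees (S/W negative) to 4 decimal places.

-72.5833, -170.1667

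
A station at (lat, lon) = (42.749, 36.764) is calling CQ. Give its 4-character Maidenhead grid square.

KN82

Add 180° to longitude and 90° to latitude: 216.76, 132.75.
Field (20°×10°, letters A–R): lon ⌊216.76/20⌋ = 10 → K; lat ⌊132.75/10⌋ = 13 → N.
Square (2°×1°, digits 0–9): lon ⌊16.76/2⌋ = 8; lat ⌊2.75/1⌋ = 2.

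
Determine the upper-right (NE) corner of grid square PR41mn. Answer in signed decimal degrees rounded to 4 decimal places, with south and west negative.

81.5833, 129.0833

Field P=15, R=17: +15·20° lon, +17·10° lat → SW at lon 120°, lat 80°.
Square 4, 1: +4·2° lon, +1·1° lat → SW at lon 128°, lat 81°.
Subsquare m=12, n=13: +12·0.0833333° lon, +13·0.0416667° lat → SW at lon 129°, lat 81.5417°.
Cell spans 0.0833333° lon × 0.0416667° lat. NE corner is SW corner plus one full cell.
latitude 81.5833, longitude 129.0833.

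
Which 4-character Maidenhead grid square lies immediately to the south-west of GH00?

FG99

Longitude square 0; −1 → -1, wraps to 9, carry into field.
Longitude field G = 6; −1 → 5 = F.
Latitude square 0; −1 → -1, wraps to 9, carry into field.
Latitude field H = 7; −1 → 6 = G.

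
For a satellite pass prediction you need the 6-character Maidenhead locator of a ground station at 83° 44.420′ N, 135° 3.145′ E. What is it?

PR73mr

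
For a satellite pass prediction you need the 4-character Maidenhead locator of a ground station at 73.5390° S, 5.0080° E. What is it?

Offset from 180°W / 90°S: lon 185.01°, lat 16.46°.
Field: lon ⌊185.01/20⌋ = 9 → J; lat ⌊16.46/10⌋ = 1 → B.
Square: lon ⌊5.01/2⌋ = 2; lat ⌊6.46/1⌋ = 6.

JB26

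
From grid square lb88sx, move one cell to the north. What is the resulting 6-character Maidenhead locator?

Latitude subsquare x = 23; +1 → 24, wraps to 0 = a, carry into square.
Latitude square 8; +1 → 9.
The longitude characters are unchanged.

LB89sa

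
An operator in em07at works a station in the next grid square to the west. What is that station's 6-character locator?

Longitude subsquare a = 0; −1 → -1, wraps to 23 = x, carry into square.
Longitude square 0; −1 → -1, wraps to 9, carry into field.
Longitude field E = 4; −1 → 3 = D.
The latitude characters are unchanged.

DM97xt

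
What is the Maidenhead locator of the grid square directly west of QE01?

Longitude square 0; −1 → -1, wraps to 9, carry into field.
Longitude field Q = 16; −1 → 15 = P.
The latitude characters are unchanged.

PE91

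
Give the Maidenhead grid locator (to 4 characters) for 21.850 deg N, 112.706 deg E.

OL61

Offset from 180°W / 90°S: lon 292.71°, lat 111.85°.
Field (20°×10°, letters A–R): 292.71/20 → 14 → O, 111.85/10 → 11 → L; chars OL.
Square (2°×1°, digits 0–9): 12.71/2 → 6, 1.85/1 → 1; chars 61.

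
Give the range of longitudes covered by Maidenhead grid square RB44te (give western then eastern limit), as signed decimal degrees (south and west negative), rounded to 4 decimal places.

Field R=17, B=1: +17·20° lon, +1·10° lat → SW at lon 160°, lat -80°.
Square 4, 4: +4·2° lon, +4·1° lat → SW at lon 168°, lat -76°.
Subsquare t=19, e=4: +19·0.0833333° lon, +4·0.0416667° lat → SW at lon 169.583°, lat -75.8333°.
Cell spans 0.0833333° lon × 0.0416667° lat.
west 169.5833, east 169.6667.

169.5833, 169.6667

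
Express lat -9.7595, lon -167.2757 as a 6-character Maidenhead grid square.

AI60if

Offset from 180°W / 90°S: lon 12.7243°, lat 80.2405°.
Field: 12.7243/20 → 0 → A, 80.2405/10 → 8 → I; chars AI.
Square: 12.7243/2 → 6, 0.2405/1 → 0; chars 60.
Subsquare: 0.7243/0.0833333 → 8 → i, 0.2405/0.0416667 → 5 → f; chars if.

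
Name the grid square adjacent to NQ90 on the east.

OQ00

Longitude square 9; +1 → 10, wraps to 0, carry into field.
Longitude field N = 13; +1 → 14 = O.
The latitude characters are unchanged.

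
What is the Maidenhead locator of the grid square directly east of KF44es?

Longitude subsquare e = 4; +1 → 5 = f.
The latitude characters are unchanged.

KF44fs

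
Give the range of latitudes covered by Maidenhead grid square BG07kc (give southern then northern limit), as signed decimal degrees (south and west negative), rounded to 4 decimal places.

Field B=1, G=6: +1·20° lon, +6·10° lat → SW at lon -160°, lat -30°.
Square 0, 7: +0·2° lon, +7·1° lat → SW at lon -160°, lat -23°.
Subsquare k=10, c=2: +10·0.0833333° lon, +2·0.0416667° lat → SW at lon -159.167°, lat -22.9167°.
Cell spans 0.0833333° lon × 0.0416667° lat.
south -22.9167, north -22.8750.

-22.9167, -22.8750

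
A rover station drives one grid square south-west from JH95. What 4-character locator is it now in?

JH84

Longitude square 9; −1 → 8.
Latitude square 5; −1 → 4.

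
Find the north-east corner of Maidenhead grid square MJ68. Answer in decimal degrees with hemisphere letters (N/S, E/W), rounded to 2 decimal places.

9.00° N, 74.00° E

Field M=12, J=9: +12·20° lon, +9·10° lat → SW at lon 60°, lat 0°.
Square 6, 8: +6·2° lon, +8·1° lat → SW at lon 72°, lat 8°.
Cell spans 2° lon × 1° lat. NE corner is SW corner plus one full cell.
latitude 9.00° N, longitude 74.00° E.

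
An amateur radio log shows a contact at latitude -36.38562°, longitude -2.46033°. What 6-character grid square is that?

IF83so

Offset from 180°W / 90°S: lon 177.5397°, lat 53.6144°.
Field: 177.5397/20 → 8 → I, 53.6144/10 → 5 → F; chars IF.
Square: 17.5397/2 → 8, 3.6144/1 → 3; chars 83.
Subsquare: 1.5397/0.0833333 → 18 → s, 0.6144/0.0416667 → 14 → o; chars so.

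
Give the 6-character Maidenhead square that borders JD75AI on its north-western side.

JD65xj

Longitude subsquare a = 0; −1 → -1, wraps to 23 = x, carry into square.
Longitude square 7; −1 → 6.
Latitude subsquare i = 8; +1 → 9 = j.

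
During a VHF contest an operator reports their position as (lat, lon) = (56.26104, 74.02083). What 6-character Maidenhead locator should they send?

Add 180° to longitude and 90° to latitude: 254.0208, 146.2610.
Field (20°×10°, letters A–R): lon ⌊254.0208/20⌋ = 12 → M; lat ⌊146.2610/10⌋ = 14 → O.
Square (2°×1°, digits 0–9): lon ⌊14.0208/2⌋ = 7; lat ⌊6.2610/1⌋ = 6.
Subsquare (5′×2.5′, letters a–x): lon ⌊0.0208/0.0833333⌋ = 0 → a; lat ⌊0.2610/0.0416667⌋ = 6 → g.

MO76ag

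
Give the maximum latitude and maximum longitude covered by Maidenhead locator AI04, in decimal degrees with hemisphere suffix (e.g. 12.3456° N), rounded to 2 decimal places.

5.00° S, 178.00° W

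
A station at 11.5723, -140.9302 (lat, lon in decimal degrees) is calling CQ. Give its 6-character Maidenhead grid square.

BK91mn

Shift to the Maidenhead origin (180°W, 90°S): lon 39.0698, lat 101.5723.
Field: lon ⌊39.0698/20⌋ = 1 → B; lat ⌊101.5723/10⌋ = 10 → K.
Square: lon ⌊19.0698/2⌋ = 9; lat ⌊1.5723/1⌋ = 1.
Subsquare: lon ⌊1.0698/0.0833333⌋ = 12 → m; lat ⌊0.5723/0.0416667⌋ = 13 → n.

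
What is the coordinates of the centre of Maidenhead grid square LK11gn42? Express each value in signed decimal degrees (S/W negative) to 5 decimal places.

11.55208, 42.53750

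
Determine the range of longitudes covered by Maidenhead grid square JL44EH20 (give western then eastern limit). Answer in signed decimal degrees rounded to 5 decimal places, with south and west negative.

Field J=9, L=11: +9·20° lon, +11·10° lat → SW at lon 0°, lat 20°.
Square 4, 4: +4·2° lon, +4·1° lat → SW at lon 8°, lat 24°.
Subsquare e=4, h=7: +4·0.0833333° lon, +7·0.0416667° lat → SW at lon 8.33333°, lat 24.2917°.
Extended square 2, 0: +2·0.00833333° lon, +0·0.00416667° lat → SW at lon 8.35°, lat 24.2917°.
Cell spans 0.00833333° lon × 0.00416667° lat.
west 8.35000, east 8.35833.

8.35000, 8.35833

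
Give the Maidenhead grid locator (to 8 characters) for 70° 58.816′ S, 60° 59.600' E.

MB09la94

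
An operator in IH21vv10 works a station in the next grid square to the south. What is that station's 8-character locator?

Latitude extended square 0; −1 → -1, wraps to 9, carry into subsquare.
Latitude subsquare v = 21; −1 → 20 = u.
The longitude characters are unchanged.

IH21vu19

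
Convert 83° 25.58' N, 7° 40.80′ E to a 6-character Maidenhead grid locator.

Offset from 180°W / 90°S: lon 187.6800°, lat 173.4263°.
Field: 187.6800/20 → 9 → J, 173.4263/10 → 17 → R; chars JR.
Square: 7.6800/2 → 3, 3.4263/1 → 3; chars 33.
Subsquare: 1.6800/0.0833333 → 20 → u, 0.4263/0.0416667 → 10 → k; chars uk.

JR33uk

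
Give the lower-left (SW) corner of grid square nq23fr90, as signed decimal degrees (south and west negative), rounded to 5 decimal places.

73.70833, 84.49167

Field N=13, Q=16: +13·20° lon, +16·10° lat → SW at lon 80°, lat 70°.
Square 2, 3: +2·2° lon, +3·1° lat → SW at lon 84°, lat 73°.
Subsquare f=5, r=17: +5·0.0833333° lon, +17·0.0416667° lat → SW at lon 84.4167°, lat 73.7083°.
Extended square 9, 0: +9·0.00833333° lon, +0·0.00416667° lat → SW at lon 84.4917°, lat 73.7083°.
latitude 73.70833, longitude 84.49167.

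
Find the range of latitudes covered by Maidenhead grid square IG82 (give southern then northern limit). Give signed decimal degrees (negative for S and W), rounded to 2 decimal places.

-28.00, -27.00

Field I=8, G=6: +8·20° lon, +6·10° lat → SW at lon -20°, lat -30°.
Square 8, 2: +8·2° lon, +2·1° lat → SW at lon -4°, lat -28°.
Cell spans 2° lon × 1° lat.
south -28.00, north -27.00.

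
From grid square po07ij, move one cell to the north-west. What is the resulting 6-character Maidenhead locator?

Longitude subsquare i = 8; −1 → 7 = h.
Latitude subsquare j = 9; +1 → 10 = k.

PO07hk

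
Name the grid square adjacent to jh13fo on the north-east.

Longitude subsquare f = 5; +1 → 6 = g.
Latitude subsquare o = 14; +1 → 15 = p.

JH13gp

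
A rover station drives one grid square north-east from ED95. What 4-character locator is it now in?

Longitude square 9; +1 → 10, wraps to 0, carry into field.
Longitude field E = 4; +1 → 5 = F.
Latitude square 5; +1 → 6.

FD06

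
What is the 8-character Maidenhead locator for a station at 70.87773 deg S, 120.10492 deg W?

Add 180° to longitude and 90° to latitude: 59.89508, 19.12227.
Field: 59.89508/20 → 2 → C, 19.12227/10 → 1 → B; chars CB.
Square: 19.89508/2 → 9, 9.12227/1 → 9; chars 99.
Subsquare: 1.89508/0.0833333 → 22 → w, 0.12227/0.0416667 → 2 → c; chars wc.
Extended square: 0.06175/0.00833333 → 7, 0.03894/0.00416667 → 9; chars 79.

CB99wc79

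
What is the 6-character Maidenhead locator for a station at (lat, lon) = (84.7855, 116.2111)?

OR84cs

Add 180° to longitude and 90° to latitude: 296.2111, 174.7855.
Field: 296.2111/20 → 14 → O, 174.7855/10 → 17 → R; chars OR.
Square: 16.2111/2 → 8, 4.7855/1 → 4; chars 84.
Subsquare: 0.2111/0.0833333 → 2 → c, 0.7855/0.0416667 → 18 → s; chars cs.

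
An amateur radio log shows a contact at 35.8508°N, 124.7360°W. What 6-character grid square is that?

CM75pu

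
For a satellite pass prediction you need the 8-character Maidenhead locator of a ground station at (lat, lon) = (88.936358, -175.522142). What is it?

AR28fw74

Add 180° to longitude and 90° to latitude: 4.47786, 178.93636.
Field: 4.47786/20 → 0 → A, 178.93636/10 → 17 → R; chars AR.
Square: 4.47786/2 → 2, 8.93636/1 → 8; chars 28.
Subsquare: 0.47786/0.0833333 → 5 → f, 0.93636/0.0416667 → 22 → w; chars fw.
Extended square: 0.06119/0.00833333 → 7, 0.01969/0.00416667 → 4; chars 74.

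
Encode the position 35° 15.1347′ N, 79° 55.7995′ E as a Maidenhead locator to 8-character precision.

Shift to the Maidenhead origin (180°W, 90°S): lon 259.92999, lat 125.25225.
Field: 259.92999/20 → 12 → M, 125.25225/10 → 12 → M; chars MM.
Square: 19.92999/2 → 9, 5.25225/1 → 5; chars 95.
Subsquare: 1.92999/0.0833333 → 23 → x, 0.25225/0.0416667 → 6 → g; chars xg.
Extended square: 0.01332/0.00833333 → 1, 0.00225/0.00416667 → 0; chars 10.

MM95xg10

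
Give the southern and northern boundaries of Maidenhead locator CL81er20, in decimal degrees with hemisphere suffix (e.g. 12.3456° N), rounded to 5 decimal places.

21.70833° N, 21.71250° N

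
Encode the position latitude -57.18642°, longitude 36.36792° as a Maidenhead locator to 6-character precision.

KD82et

Add 180° to longitude and 90° to latitude: 216.3679, 32.8136.
Field: lon ⌊216.3679/20⌋ = 10 → K; lat ⌊32.8136/10⌋ = 3 → D.
Square: lon ⌊16.3679/2⌋ = 8; lat ⌊2.8136/1⌋ = 2.
Subsquare: lon ⌊0.3679/0.0833333⌋ = 4 → e; lat ⌊0.8136/0.0416667⌋ = 19 → t.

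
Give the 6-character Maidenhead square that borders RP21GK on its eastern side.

Longitude subsquare g = 6; +1 → 7 = h.
The latitude characters are unchanged.

RP21hk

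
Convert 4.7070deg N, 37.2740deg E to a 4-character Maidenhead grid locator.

KJ84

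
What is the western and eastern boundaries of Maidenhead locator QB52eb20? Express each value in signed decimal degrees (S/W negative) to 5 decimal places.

150.35000, 150.35833

Field Q=16, B=1: +16·20° lon, +1·10° lat → SW at lon 140°, lat -80°.
Square 5, 2: +5·2° lon, +2·1° lat → SW at lon 150°, lat -78°.
Subsquare e=4, b=1: +4·0.0833333° lon, +1·0.0416667° lat → SW at lon 150.333°, lat -77.9583°.
Extended square 2, 0: +2·0.00833333° lon, +0·0.00416667° lat → SW at lon 150.35°, lat -77.9583°.
Cell spans 0.00833333° lon × 0.00416667° lat.
west 150.35000, east 150.35833.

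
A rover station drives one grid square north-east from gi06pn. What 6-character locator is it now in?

Longitude subsquare p = 15; +1 → 16 = q.
Latitude subsquare n = 13; +1 → 14 = o.

GI06qo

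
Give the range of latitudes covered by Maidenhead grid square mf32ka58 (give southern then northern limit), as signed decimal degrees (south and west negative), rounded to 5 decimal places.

Field M=12, F=5: +12·20° lon, +5·10° lat → SW at lon 60°, lat -40°.
Square 3, 2: +3·2° lon, +2·1° lat → SW at lon 66°, lat -38°.
Subsquare k=10, a=0: +10·0.0833333° lon, +0·0.0416667° lat → SW at lon 66.8333°, lat -38°.
Extended square 5, 8: +5·0.00833333° lon, +8·0.00416667° lat → SW at lon 66.875°, lat -37.9667°.
Cell spans 0.00833333° lon × 0.00416667° lat.
south -37.96667, north -37.96250.

-37.96667, -37.96250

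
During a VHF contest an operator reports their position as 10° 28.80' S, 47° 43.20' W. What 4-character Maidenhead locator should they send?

Add 180° to longitude and 90° to latitude: 132.28, 79.52.
Field: lon ⌊132.28/20⌋ = 6 → G; lat ⌊79.52/10⌋ = 7 → H.
Square: lon ⌊12.28/2⌋ = 6; lat ⌊9.52/1⌋ = 9.

GH69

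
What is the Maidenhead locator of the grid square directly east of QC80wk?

QC80xk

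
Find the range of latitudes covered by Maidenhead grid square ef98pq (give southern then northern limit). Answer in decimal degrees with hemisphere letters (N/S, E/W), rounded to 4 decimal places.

31.3333° S, 31.2917° S

Field E=4, F=5: +4·20° lon, +5·10° lat → SW at lon -100°, lat -40°.
Square 9, 8: +9·2° lon, +8·1° lat → SW at lon -82°, lat -32°.
Subsquare p=15, q=16: +15·0.0833333° lon, +16·0.0416667° lat → SW at lon -80.75°, lat -31.3333°.
Cell spans 0.0833333° lon × 0.0416667° lat.
south 31.3333° S, north 31.2917° S.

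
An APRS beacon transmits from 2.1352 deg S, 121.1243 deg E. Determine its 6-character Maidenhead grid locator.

PI07nu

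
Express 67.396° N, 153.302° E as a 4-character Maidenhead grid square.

QP67

Shift to the Maidenhead origin (180°W, 90°S): lon 333.30, lat 157.40.
Field: 333.30/20 → 16 → Q, 157.40/10 → 15 → P; chars QP.
Square: 13.30/2 → 6, 7.40/1 → 7; chars 67.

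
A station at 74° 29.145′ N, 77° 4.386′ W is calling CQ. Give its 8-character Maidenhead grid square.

Add 180° to longitude and 90° to latitude: 102.92690, 164.48575.
Field: 102.92690/20 → 5 → F, 164.48575/10 → 16 → Q; chars FQ.
Square: 2.92690/2 → 1, 4.48575/1 → 4; chars 14.
Subsquare: 0.92690/0.0833333 → 11 → l, 0.48575/0.0416667 → 11 → l; chars ll.
Extended square: 0.01023/0.00833333 → 1, 0.02742/0.00416667 → 6; chars 16.

FQ14ll16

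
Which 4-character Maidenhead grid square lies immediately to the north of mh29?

Latitude square 9; +1 → 10, wraps to 0, carry into field.
Latitude field H = 7; +1 → 8 = I.
The longitude characters are unchanged.

MI20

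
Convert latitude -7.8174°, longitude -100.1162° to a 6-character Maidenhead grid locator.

DI92we

Shift to the Maidenhead origin (180°W, 90°S): lon 79.8838, lat 82.1826.
Field: 79.8838/20 → 3 → D, 82.1826/10 → 8 → I; chars DI.
Square: 19.8838/2 → 9, 2.1826/1 → 2; chars 92.
Subsquare: 1.8838/0.0833333 → 22 → w, 0.1826/0.0416667 → 4 → e; chars we.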